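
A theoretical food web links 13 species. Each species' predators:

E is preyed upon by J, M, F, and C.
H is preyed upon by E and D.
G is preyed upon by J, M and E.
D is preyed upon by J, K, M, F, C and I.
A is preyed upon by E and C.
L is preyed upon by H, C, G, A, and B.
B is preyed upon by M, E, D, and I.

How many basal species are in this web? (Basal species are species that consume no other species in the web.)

Basal species (no prey listed): L.
Count: 1.

1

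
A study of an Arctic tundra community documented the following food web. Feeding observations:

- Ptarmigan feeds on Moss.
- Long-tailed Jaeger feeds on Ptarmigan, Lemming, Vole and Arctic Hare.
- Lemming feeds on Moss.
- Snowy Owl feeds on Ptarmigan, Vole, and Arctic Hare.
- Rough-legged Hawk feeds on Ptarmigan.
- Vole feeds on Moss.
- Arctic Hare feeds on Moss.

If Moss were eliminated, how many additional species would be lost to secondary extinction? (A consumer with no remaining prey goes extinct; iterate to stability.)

Remove Moss.
Round 1: Vole (all prey gone), Ptarmigan (all prey gone), Arctic Hare (all prey gone), Lemming (all prey gone) → extinct.
Round 2: Long-tailed Jaeger (all prey gone), Rough-legged Hawk (all prey gone), Snowy Owl (all prey gone) → extinct.
No further losses. Total secondary extinctions: 7.

7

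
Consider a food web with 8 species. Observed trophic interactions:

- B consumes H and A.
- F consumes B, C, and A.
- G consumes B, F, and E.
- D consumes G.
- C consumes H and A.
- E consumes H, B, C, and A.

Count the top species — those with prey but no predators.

Top species (has prey, but nothing eats it): D.
Count: 1.

1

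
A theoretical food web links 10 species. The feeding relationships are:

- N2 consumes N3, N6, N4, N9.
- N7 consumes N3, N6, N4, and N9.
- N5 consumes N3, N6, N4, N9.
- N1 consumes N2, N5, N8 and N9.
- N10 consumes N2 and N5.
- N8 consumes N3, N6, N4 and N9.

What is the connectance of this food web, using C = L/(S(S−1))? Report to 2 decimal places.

The web has S = 10 species and L = 22 feeding links.
C = L / (S(S−1)) = 22 / 90 = 0.2444 ≈ 0.24.

C = 0.24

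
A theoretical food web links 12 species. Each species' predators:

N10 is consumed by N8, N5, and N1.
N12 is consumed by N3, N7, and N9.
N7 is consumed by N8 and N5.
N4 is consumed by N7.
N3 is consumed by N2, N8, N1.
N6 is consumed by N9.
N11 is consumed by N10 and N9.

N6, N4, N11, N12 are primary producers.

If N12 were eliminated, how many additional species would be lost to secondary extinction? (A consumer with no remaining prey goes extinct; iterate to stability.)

2

Remove N12.
Round 1: N3 (all prey gone) → extinct.
Round 2: N2 (all prey gone) → extinct.
No further losses. Total secondary extinctions: 2.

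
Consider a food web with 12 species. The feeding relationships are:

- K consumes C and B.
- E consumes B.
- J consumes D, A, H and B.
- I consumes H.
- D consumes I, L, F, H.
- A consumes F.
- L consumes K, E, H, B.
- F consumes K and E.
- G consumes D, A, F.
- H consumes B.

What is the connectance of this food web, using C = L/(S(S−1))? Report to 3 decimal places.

C = 0.174

The web has S = 12 species and L = 23 feeding links.
C = L / (S(S−1)) = 23 / 132 = 0.1742 ≈ 0.174.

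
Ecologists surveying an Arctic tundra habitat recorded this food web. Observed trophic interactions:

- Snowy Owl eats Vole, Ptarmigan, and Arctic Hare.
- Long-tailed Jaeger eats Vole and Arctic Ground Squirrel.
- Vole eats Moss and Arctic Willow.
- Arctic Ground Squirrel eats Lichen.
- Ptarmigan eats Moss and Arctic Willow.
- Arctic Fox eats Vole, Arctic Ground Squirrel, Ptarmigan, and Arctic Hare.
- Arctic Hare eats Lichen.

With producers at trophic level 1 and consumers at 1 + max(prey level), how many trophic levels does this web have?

Producers (level 1): Moss, Lichen, Arctic Willow.
Moss → Ptarmigan → Arctic Fox gives Arctic Fox level 3.
No species has a prey at level 3, so no species reaches level 4.

3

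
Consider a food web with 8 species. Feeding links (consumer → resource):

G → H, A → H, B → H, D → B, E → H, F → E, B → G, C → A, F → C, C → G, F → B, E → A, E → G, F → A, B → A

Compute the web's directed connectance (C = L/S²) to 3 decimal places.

C = 0.234

The web has S = 8 species and L = 15 feeding links.
C = L / S² = 15 / 64 = 0.2344 ≈ 0.234.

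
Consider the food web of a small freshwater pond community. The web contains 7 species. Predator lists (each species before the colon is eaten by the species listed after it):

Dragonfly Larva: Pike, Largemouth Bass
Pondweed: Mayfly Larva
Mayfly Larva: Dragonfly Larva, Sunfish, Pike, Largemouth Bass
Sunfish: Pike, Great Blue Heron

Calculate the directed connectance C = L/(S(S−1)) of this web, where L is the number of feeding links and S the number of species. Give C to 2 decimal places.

The web has S = 7 species and L = 9 feeding links.
C = L / (S(S−1)) = 9 / 42 = 0.2143 ≈ 0.21.

C = 0.21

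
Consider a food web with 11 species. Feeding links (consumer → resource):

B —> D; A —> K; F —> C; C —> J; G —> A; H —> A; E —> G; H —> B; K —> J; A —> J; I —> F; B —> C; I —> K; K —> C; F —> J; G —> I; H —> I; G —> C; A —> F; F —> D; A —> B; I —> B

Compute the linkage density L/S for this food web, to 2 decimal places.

There are L = 22 links among S = 11 species.
L/S = 22/11 = 2.0000 ≈ 2.00.

L/S = 2.00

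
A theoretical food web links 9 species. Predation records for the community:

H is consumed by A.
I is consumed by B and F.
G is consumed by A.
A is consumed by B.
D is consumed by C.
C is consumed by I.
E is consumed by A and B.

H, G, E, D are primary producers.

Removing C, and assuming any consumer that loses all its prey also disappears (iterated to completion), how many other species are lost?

Remove C.
Round 1: I (all prey gone) → extinct.
Round 2: F (all prey gone) → extinct.
No further losses. Total secondary extinctions: 2.

2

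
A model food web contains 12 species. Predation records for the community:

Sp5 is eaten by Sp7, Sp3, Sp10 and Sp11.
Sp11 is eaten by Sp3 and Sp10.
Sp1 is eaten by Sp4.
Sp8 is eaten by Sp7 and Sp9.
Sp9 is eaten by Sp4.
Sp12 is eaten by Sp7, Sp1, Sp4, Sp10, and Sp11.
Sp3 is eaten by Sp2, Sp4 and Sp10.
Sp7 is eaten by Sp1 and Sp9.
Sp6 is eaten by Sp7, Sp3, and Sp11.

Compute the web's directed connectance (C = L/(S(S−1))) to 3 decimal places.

The web has S = 12 species and L = 23 feeding links.
C = L / (S(S−1)) = 23 / 132 = 0.1742 ≈ 0.174.

C = 0.174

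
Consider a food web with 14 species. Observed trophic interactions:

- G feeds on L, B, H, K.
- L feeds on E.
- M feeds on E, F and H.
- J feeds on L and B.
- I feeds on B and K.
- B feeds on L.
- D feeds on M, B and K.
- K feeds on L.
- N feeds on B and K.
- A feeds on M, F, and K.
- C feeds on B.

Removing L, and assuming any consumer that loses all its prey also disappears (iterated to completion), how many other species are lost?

6

Remove L.
Round 1: B (all prey gone), K (all prey gone) → extinct.
Round 2: I (all prey gone), J (all prey gone), C (all prey gone), N (all prey gone) → extinct.
No further losses. Total secondary extinctions: 6.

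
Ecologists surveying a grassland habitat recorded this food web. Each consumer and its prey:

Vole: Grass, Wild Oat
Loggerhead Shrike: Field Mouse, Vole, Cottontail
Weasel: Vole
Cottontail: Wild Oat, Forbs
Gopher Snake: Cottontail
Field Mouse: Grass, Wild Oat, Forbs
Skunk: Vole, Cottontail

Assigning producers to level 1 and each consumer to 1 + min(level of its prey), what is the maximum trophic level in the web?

3

Producers (level 1): Grass, Wild Oat, Forbs.
Following each consumer down to its lowest-level prey: Grass → Vole → Skunk (levels 1 through 3).
All prey of Skunk (Vole 2, Cottontail 2) are at level 2 or above, so Skunk is at level 1 + 2 = 3.
Every consumer has at least one prey at level 2 or below, so none exceeds level 3.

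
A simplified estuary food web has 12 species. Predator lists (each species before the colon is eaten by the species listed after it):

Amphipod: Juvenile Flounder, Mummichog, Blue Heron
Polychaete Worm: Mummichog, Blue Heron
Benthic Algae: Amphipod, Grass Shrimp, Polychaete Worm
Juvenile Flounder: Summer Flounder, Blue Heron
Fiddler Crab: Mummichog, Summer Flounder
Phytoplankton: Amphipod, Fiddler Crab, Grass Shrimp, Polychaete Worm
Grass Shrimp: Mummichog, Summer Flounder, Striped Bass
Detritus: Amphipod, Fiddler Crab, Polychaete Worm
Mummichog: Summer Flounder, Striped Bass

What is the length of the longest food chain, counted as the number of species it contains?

4 species

One longest chain: Phytoplankton → Amphipod → Mummichog → Summer Flounder.
It has 4 species and 3 links.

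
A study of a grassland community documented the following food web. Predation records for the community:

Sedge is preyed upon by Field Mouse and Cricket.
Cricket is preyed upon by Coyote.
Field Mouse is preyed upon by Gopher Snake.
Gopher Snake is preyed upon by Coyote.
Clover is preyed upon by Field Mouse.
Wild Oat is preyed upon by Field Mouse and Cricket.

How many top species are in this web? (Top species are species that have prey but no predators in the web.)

Top species (has prey, but nothing eats it): Coyote.
Count: 1.

1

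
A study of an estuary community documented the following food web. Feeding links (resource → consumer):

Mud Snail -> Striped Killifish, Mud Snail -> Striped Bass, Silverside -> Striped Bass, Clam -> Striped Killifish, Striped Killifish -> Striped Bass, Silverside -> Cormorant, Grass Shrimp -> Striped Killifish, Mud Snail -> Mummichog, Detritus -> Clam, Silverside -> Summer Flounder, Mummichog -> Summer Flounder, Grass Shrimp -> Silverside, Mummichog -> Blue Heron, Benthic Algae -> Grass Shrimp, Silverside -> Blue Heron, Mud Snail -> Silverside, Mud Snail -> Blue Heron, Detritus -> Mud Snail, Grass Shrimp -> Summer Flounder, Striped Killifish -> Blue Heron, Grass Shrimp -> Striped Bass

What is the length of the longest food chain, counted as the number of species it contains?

One longest chain: Benthic Algae → Grass Shrimp → Silverside → Cormorant.
It has 4 species and 3 links.

4 species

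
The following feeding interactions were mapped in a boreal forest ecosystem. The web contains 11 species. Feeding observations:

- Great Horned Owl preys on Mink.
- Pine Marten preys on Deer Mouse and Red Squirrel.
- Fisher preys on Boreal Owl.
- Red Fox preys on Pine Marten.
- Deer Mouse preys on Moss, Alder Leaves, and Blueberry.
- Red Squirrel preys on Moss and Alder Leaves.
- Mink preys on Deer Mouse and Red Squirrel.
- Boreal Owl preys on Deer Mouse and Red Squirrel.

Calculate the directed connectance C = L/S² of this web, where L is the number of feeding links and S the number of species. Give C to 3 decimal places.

The web has S = 11 species and L = 14 feeding links.
C = L / S² = 14 / 121 = 0.1157 ≈ 0.116.

C = 0.116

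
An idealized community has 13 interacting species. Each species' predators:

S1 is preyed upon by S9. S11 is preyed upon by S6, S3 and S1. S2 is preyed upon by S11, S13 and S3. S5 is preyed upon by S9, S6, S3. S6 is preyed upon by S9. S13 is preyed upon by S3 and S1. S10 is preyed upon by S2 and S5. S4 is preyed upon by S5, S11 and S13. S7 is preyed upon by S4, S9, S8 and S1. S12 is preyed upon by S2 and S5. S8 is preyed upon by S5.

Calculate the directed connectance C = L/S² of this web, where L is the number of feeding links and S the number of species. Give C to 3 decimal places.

C = 0.148

The web has S = 13 species and L = 25 feeding links.
C = L / S² = 25 / 169 = 0.1479 ≈ 0.148.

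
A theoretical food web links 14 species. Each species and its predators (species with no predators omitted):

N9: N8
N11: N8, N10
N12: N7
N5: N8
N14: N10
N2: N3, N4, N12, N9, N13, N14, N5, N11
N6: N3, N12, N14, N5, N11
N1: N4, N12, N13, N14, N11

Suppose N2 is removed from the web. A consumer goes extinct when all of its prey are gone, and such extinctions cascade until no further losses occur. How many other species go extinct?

Remove N2.
Round 1: N9 (all prey gone) → extinct.
No further losses. Total secondary extinctions: 1.

1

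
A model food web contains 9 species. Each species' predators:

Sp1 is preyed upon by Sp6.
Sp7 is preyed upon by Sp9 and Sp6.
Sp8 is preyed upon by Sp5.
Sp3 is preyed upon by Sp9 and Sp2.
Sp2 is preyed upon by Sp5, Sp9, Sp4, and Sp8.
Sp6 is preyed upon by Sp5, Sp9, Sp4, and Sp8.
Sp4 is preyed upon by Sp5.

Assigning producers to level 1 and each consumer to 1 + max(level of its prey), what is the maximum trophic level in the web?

Producers (level 1): Sp3, Sp7, Sp1.
Sp3 → Sp2 → Sp4 → Sp5 gives Sp5 level 4.
No species has a prey at level 4, so no species reaches level 5.

4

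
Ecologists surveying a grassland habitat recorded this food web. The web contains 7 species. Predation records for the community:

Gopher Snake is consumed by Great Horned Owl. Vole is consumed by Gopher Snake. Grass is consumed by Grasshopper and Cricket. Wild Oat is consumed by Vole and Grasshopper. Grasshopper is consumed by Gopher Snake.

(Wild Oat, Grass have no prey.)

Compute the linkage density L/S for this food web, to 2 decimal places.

L/S = 1.00

There are L = 7 links among S = 7 species.
L/S = 7/7 = 1.0000 ≈ 1.00.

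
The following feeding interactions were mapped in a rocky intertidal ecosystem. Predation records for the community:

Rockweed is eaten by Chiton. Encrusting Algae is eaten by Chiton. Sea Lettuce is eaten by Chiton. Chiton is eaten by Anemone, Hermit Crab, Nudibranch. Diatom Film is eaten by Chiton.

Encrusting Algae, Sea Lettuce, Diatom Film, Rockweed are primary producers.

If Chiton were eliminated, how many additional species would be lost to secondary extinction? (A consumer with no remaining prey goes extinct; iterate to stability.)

Remove Chiton.
Round 1: Hermit Crab (all prey gone), Nudibranch (all prey gone), Anemone (all prey gone) → extinct.
No further losses. Total secondary extinctions: 3.

3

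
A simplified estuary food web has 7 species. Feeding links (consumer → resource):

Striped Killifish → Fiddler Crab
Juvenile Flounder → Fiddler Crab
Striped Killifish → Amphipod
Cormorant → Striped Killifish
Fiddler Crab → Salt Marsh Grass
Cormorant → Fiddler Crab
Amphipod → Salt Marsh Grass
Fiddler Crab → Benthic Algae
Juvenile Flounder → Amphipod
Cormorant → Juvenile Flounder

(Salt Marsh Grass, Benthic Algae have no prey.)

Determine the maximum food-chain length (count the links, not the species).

One longest chain: Salt Marsh Grass → Amphipod → Juvenile Flounder → Cormorant.
It has 4 species and 3 links.

3 links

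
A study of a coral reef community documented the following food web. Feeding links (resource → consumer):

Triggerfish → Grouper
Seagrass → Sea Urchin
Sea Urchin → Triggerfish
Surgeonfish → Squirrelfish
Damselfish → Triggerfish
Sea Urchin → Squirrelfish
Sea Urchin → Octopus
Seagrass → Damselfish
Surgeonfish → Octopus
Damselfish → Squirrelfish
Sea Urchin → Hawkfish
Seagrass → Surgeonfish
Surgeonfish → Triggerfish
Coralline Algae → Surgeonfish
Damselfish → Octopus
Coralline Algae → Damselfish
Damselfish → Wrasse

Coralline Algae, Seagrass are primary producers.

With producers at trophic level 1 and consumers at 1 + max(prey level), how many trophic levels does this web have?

Producers (level 1): Coralline Algae, Seagrass.
Coralline Algae → Damselfish → Triggerfish → Grouper gives Grouper level 4.
No species has a prey at level 4, so no species reaches level 5.

4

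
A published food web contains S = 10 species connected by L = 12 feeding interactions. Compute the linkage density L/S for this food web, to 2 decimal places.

L/S = 1.20

There are L = 12 links among S = 10 species.
L/S = 12/10 = 1.2000 ≈ 1.20.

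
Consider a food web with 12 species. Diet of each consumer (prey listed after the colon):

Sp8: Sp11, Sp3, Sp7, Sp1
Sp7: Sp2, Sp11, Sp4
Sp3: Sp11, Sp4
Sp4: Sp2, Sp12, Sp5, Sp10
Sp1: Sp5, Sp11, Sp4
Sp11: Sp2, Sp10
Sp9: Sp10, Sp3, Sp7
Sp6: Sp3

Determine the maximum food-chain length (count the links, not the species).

3 links

One longest chain: Sp2 → Sp11 → Sp1 → Sp8.
It has 4 species and 3 links.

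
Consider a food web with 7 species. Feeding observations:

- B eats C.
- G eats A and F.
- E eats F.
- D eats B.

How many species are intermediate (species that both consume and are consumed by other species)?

Intermediate species (has both prey and predators): B.
Count: 1.

1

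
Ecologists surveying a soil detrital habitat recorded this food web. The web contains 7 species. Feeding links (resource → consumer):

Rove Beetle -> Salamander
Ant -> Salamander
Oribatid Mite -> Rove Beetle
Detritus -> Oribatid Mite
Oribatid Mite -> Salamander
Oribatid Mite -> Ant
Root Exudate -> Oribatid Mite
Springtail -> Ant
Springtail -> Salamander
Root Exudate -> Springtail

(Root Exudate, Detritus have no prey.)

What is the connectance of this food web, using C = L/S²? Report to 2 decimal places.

The web has S = 7 species and L = 10 feeding links.
C = L / S² = 10 / 49 = 0.2041 ≈ 0.20.

C = 0.20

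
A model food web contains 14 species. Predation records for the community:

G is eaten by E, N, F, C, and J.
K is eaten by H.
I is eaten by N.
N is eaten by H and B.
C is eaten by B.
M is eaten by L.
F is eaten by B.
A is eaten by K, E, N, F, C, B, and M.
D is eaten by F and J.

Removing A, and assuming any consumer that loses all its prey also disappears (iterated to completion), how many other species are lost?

3

Remove A.
Round 1: M (all prey gone), K (all prey gone) → extinct.
Round 2: L (all prey gone) → extinct.
No further losses. Total secondary extinctions: 3.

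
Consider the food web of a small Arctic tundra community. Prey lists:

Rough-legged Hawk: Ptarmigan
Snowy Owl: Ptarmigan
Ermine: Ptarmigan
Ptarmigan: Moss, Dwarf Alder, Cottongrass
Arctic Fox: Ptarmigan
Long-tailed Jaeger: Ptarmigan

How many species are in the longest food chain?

3 species

One longest chain: Moss → Ptarmigan → Snowy Owl.
It has 3 species and 2 links.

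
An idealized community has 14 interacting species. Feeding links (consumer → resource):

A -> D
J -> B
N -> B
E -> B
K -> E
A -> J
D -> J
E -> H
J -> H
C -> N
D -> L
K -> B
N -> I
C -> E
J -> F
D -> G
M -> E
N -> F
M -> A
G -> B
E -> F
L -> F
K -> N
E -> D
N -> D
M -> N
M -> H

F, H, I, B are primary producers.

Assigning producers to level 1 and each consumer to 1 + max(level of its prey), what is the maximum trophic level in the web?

Producers (level 1): F, H, I, B.
F → L → D → N → C gives C level 5.
No species has a prey at level 5, so no species reaches level 6.

5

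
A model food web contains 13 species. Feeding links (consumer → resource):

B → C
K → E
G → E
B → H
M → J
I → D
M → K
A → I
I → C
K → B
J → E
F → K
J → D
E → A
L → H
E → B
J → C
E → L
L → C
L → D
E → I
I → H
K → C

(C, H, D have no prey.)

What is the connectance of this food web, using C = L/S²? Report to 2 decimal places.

C = 0.14

The web has S = 13 species and L = 23 feeding links.
C = L / S² = 23 / 169 = 0.1361 ≈ 0.14.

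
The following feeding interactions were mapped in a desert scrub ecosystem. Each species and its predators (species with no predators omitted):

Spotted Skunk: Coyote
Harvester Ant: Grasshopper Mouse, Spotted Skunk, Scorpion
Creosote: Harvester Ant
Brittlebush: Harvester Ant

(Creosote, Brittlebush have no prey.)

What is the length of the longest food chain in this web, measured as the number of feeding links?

3 links

One longest chain: Creosote → Harvester Ant → Spotted Skunk → Coyote.
It has 4 species and 3 links.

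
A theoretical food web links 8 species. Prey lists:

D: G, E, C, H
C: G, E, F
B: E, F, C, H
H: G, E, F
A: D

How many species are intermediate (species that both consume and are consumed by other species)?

3

Intermediate species (has both prey and predators): C, H, D.
Count: 3.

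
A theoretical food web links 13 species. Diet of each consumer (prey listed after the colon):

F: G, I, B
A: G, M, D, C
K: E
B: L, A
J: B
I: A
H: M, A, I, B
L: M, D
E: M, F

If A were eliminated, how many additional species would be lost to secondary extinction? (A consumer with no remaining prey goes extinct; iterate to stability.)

Remove A.
Round 1: I (all prey gone) → extinct.
No further losses. Total secondary extinctions: 1.

1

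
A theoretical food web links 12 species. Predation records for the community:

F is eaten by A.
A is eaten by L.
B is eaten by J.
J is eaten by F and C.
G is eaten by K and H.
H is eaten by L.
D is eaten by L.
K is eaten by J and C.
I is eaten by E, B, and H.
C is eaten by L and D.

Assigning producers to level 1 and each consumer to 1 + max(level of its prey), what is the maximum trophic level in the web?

6

Producers (level 1): I, G.
I → B → J → F → A → L gives L level 6.
No species has a prey at level 6, so no species reaches level 7.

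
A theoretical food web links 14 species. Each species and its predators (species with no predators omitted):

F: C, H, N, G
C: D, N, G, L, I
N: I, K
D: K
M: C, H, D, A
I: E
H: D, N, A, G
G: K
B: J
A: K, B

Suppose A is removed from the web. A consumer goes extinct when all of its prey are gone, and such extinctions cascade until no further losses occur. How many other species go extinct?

Remove A.
Round 1: B (all prey gone) → extinct.
Round 2: J (all prey gone) → extinct.
No further losses. Total secondary extinctions: 2.

2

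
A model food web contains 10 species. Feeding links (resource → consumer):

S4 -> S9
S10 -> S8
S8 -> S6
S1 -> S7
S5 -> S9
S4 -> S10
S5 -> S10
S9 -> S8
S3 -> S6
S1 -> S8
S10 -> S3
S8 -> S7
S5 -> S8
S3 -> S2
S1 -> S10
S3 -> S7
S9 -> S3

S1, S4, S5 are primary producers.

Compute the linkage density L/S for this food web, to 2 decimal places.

L/S = 1.70

There are L = 17 links among S = 10 species.
L/S = 17/10 = 1.7000 ≈ 1.70.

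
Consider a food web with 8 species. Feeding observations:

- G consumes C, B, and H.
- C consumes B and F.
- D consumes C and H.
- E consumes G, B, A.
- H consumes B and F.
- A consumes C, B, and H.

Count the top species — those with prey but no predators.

2

Top species (has prey, but nothing eats it): D, E.
Count: 2.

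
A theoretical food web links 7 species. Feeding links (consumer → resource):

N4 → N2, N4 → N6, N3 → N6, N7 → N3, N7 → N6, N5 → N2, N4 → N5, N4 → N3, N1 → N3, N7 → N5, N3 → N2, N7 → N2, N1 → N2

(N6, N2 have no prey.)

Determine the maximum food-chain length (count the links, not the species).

2 links

One longest chain: N6 → N3 → N1.
It has 3 species and 2 links.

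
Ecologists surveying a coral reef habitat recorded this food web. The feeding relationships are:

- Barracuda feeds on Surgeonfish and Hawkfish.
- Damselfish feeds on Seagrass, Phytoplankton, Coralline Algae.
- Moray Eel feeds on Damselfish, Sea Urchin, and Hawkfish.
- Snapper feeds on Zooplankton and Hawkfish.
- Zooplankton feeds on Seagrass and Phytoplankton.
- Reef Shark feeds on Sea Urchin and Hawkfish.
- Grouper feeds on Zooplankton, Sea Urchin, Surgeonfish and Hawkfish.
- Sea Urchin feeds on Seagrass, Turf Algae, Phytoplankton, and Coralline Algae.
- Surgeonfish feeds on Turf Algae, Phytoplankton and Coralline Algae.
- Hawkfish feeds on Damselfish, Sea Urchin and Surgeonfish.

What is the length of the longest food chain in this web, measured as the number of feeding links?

One longest chain: Phytoplankton → Sea Urchin → Hawkfish → Reef Shark.
It has 4 species and 3 links.

3 links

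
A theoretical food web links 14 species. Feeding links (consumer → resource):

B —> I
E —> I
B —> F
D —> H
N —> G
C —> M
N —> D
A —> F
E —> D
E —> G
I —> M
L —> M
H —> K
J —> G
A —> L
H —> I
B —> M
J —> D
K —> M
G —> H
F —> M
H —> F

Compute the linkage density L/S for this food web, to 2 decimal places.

There are L = 22 links among S = 14 species.
L/S = 22/14 = 1.5714 ≈ 1.57.

L/S = 1.57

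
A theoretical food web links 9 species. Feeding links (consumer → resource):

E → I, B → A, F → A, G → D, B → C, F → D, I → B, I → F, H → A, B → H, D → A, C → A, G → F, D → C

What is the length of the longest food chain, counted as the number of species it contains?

One longest chain: A → C → D → F → I → E.
It has 6 species and 5 links.

6 species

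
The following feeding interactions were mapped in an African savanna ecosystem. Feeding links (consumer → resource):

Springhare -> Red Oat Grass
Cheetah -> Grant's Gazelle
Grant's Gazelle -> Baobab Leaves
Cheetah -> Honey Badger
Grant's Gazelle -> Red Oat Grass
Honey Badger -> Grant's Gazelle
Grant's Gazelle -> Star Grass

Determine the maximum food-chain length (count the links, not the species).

One longest chain: Baobab Leaves → Grant's Gazelle → Honey Badger → Cheetah.
It has 4 species and 3 links.

3 links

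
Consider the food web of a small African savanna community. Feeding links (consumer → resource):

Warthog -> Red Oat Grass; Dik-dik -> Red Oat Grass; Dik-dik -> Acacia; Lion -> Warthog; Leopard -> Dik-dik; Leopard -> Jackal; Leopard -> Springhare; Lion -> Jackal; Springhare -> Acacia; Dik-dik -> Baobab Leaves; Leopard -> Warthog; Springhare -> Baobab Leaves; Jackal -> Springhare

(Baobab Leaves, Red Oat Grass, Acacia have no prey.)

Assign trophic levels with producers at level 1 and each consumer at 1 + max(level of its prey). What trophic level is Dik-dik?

Baobab Leaves is a producer → level 1.
Dik-dik eats Baobab Leaves (level 1); other prey at levels: Red Oat Grass 1, Acacia 1 → level 2.

Trophic level 2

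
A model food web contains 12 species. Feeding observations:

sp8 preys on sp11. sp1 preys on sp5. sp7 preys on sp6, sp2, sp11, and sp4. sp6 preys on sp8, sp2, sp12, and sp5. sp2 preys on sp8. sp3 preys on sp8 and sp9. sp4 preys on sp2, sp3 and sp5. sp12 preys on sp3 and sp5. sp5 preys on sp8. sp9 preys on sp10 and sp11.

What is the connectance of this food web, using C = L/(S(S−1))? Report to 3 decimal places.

C = 0.159

The web has S = 12 species and L = 21 feeding links.
C = L / (S(S−1)) = 21 / 132 = 0.1591 ≈ 0.159.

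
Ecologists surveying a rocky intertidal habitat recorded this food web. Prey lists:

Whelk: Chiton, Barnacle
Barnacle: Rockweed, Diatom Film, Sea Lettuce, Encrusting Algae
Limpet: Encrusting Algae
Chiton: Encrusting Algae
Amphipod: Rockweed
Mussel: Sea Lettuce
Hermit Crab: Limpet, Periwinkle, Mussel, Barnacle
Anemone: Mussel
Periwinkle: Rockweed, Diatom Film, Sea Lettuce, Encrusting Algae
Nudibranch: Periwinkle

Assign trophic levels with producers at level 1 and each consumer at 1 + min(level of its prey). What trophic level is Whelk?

Rockweed is a producer → level 1.
Barnacle eats Rockweed → level 2.
Whelk eats Barnacle → level 3.
No prey of Whelk is below level 2, so 3 is the minimum.

Trophic level 3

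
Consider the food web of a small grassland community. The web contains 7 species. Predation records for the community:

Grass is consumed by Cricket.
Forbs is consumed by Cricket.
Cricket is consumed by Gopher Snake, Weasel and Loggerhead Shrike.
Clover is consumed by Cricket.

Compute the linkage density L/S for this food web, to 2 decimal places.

There are L = 6 links among S = 7 species.
L/S = 6/7 = 0.8571 ≈ 0.86.

L/S = 0.86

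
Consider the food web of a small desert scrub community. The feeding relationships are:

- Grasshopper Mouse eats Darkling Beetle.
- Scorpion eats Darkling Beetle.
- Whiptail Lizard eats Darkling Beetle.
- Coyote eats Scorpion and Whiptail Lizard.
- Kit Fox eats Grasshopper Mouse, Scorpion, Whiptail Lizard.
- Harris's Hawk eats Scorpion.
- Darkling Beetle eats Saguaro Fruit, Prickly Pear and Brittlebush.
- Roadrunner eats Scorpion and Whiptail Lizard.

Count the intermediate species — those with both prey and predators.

Intermediate species (has both prey and predators): Darkling Beetle, Whiptail Lizard, Scorpion, Grasshopper Mouse.
Count: 4.

4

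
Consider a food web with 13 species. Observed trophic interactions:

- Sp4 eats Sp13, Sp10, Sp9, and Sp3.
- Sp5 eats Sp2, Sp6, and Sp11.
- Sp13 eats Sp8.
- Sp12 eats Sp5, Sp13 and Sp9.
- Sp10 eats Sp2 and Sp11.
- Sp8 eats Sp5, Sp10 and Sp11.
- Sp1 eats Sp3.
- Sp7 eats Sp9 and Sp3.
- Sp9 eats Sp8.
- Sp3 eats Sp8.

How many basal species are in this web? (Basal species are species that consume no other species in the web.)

3

Basal species (no prey listed): Sp11, Sp2, Sp6.
Count: 3.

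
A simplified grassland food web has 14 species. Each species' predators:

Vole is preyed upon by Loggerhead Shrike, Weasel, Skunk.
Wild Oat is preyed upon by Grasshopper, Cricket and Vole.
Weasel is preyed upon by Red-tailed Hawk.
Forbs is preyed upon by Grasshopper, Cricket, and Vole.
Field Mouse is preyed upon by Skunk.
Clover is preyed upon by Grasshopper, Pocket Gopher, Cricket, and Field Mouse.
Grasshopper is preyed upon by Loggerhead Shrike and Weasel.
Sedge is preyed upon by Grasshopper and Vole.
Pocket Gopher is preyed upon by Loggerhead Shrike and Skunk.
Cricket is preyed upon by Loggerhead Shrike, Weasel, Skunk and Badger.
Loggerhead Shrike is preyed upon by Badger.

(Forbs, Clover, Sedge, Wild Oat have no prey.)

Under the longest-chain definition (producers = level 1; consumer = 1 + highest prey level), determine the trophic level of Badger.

Forbs is a producer → level 1.
Grasshopper eats Forbs (level 1); other prey at levels: Clover 1, Sedge 1, Wild Oat 1 → level 2.
Loggerhead Shrike eats Grasshopper (level 2); other prey at levels: Pocket Gopher 2, Vole 2, Cricket 2 → level 3.
Badger eats Loggerhead Shrike (level 3); other prey at levels: Cricket 2 → level 4.

Trophic level 4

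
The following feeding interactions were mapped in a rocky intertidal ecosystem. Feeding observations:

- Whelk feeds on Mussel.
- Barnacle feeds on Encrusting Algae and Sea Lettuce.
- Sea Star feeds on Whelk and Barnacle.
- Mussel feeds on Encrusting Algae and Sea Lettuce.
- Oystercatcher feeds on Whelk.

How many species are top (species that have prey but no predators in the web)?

2

Top species (has prey, but nothing eats it): Sea Star, Oystercatcher.
Count: 2.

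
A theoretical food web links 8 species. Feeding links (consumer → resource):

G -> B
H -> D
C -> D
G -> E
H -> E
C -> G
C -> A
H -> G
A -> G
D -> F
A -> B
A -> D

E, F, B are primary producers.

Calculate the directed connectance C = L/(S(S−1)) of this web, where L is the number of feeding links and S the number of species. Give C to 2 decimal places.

C = 0.21

The web has S = 8 species and L = 12 feeding links.
C = L / (S(S−1)) = 12 / 56 = 0.2143 ≈ 0.21.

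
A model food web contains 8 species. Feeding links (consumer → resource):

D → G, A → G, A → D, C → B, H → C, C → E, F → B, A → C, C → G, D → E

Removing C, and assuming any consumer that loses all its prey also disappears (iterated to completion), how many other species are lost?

1

Remove C.
Round 1: H (all prey gone) → extinct.
No further losses. Total secondary extinctions: 1.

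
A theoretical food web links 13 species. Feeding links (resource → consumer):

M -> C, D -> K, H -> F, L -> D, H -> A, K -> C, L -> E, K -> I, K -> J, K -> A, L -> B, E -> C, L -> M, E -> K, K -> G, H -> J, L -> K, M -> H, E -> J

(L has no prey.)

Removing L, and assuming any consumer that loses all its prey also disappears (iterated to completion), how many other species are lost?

12

Remove L.
Round 1: B (all prey gone), D (all prey gone), M (all prey gone), E (all prey gone) → extinct.
Round 2: K (all prey gone), H (all prey gone) → extinct.
Round 3: C (all prey gone), F (all prey gone), A (all prey gone), G (all prey gone), I (all prey gone), J (all prey gone) → extinct.
No further losses. Total secondary extinctions: 12.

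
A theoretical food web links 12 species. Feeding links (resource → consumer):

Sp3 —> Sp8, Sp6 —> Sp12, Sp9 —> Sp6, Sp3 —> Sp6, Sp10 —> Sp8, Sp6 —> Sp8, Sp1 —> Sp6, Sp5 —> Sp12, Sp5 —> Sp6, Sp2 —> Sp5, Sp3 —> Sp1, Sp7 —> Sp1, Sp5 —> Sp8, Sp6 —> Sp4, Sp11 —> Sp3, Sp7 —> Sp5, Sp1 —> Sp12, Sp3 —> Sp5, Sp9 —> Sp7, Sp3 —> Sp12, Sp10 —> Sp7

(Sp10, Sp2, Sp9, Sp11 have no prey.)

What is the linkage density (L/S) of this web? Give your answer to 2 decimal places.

L/S = 1.75

There are L = 21 links among S = 12 species.
L/S = 21/12 = 1.7500 ≈ 1.75.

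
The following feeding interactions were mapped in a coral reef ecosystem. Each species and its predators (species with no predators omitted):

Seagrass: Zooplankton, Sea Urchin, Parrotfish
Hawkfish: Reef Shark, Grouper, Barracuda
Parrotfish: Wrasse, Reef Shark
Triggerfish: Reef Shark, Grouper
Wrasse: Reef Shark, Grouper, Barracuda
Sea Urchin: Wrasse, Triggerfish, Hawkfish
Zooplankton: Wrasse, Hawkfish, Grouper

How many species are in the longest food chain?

One longest chain: Seagrass → Zooplankton → Wrasse → Reef Shark.
It has 4 species and 3 links.

4 species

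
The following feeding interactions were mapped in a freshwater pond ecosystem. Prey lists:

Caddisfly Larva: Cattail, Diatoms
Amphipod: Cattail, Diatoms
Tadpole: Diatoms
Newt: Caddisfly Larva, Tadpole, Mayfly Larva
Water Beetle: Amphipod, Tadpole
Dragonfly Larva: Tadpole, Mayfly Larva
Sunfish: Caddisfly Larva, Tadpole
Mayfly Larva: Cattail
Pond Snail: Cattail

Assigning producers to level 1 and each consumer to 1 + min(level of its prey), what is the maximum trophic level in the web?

Producers (level 1): Cattail, Diatoms.
Following each consumer down to its lowest-level prey: Cattail → Caddisfly Larva → Newt (levels 1 through 3).
All prey of Newt (Caddisfly Larva 2, Tadpole 2, Mayfly Larva 2) are at level 2 or above, so Newt is at level 1 + 2 = 3.
Every consumer has at least one prey at level 2 or below, so none exceeds level 3.

3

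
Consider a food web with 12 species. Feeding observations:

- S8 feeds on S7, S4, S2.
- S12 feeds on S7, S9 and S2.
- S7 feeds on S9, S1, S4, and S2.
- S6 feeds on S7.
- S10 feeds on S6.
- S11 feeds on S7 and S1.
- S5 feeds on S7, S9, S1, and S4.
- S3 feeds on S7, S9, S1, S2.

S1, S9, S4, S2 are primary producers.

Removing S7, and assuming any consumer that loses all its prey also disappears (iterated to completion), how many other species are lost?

Remove S7.
Round 1: S6 (all prey gone) → extinct.
Round 2: S10 (all prey gone) → extinct.
No further losses. Total secondary extinctions: 2.

2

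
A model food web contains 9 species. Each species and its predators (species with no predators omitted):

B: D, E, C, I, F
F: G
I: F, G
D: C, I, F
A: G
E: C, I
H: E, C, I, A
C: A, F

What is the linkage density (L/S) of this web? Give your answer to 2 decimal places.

L/S = 2.22

There are L = 20 links among S = 9 species.
L/S = 20/9 = 2.2222 ≈ 2.22.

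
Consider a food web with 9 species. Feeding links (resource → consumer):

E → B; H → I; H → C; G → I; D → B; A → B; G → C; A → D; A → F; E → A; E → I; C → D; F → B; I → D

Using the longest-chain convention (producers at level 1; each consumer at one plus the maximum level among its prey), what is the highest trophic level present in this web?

Producers (level 1): E, H, G.
E → A → D → B gives B level 4.
No species has a prey at level 4, so no species reaches level 5.

4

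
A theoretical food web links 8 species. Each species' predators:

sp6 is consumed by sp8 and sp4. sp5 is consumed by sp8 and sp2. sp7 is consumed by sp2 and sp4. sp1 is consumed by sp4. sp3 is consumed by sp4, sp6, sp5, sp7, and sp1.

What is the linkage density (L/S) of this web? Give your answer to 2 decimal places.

There are L = 12 links among S = 8 species.
L/S = 12/8 = 1.5000 ≈ 1.50.

L/S = 1.50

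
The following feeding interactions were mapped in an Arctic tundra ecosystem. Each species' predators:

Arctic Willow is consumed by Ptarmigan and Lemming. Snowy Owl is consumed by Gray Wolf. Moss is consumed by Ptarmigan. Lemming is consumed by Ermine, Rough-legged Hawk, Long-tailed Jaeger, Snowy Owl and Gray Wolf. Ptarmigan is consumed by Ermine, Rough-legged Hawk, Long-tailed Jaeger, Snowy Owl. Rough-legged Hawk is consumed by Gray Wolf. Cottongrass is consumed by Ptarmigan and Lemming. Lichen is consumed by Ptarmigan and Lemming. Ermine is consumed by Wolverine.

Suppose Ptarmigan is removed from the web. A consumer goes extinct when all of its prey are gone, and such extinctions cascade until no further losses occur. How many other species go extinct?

Remove Ptarmigan.
Every predator of it retains at least one other prey: Rough-legged Hawk still has Lemming; Ermine still has Lemming; Snowy Owl still has Lemming; Long-tailed Jaeger still has Lemming.
No consumer loses all prey, so no secondary extinctions occur.

0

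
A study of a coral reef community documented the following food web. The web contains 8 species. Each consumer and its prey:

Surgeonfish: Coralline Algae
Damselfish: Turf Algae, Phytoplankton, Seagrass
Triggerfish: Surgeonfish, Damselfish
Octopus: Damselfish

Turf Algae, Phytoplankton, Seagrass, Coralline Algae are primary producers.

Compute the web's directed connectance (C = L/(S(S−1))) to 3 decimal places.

C = 0.125

The web has S = 8 species and L = 7 feeding links.
C = L / (S(S−1)) = 7 / 56 = 0.1250 ≈ 0.125.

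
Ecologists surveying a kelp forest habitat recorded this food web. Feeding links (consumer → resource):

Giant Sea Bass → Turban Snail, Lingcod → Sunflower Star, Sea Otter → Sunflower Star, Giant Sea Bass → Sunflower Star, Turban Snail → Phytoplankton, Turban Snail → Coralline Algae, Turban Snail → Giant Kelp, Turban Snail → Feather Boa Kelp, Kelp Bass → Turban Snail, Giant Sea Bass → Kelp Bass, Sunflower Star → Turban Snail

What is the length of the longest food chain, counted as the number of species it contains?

4 species

One longest chain: Feather Boa Kelp → Turban Snail → Sunflower Star → Giant Sea Bass.
It has 4 species and 3 links.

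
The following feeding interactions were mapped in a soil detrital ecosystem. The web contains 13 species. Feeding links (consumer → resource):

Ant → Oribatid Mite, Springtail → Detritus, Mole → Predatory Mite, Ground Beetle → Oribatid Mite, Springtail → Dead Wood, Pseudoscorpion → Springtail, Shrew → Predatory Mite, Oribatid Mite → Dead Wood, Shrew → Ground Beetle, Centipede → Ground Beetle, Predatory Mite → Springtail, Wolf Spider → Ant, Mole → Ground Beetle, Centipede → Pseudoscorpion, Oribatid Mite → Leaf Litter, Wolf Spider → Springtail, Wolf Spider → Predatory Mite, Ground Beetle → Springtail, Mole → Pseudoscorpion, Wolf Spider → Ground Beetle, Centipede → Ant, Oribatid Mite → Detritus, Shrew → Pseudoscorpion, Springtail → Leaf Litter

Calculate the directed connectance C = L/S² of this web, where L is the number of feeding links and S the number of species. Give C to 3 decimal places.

C = 0.142

The web has S = 13 species and L = 24 feeding links.
C = L / S² = 24 / 169 = 0.1420 ≈ 0.142.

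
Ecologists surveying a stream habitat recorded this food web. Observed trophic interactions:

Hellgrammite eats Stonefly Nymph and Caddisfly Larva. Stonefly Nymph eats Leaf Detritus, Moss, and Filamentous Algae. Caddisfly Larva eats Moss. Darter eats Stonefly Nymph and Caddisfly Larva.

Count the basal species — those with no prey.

Basal species (no prey listed): Leaf Detritus, Moss, Filamentous Algae.
Count: 3.

3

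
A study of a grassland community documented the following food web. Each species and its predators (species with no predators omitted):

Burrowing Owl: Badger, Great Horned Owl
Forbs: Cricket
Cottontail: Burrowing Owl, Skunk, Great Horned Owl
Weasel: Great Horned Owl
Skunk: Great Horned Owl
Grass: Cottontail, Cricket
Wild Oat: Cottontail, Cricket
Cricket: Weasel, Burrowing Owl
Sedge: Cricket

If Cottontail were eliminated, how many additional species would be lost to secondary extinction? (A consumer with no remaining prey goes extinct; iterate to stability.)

Remove Cottontail.
Round 1: Skunk (all prey gone) → extinct.
No further losses. Total secondary extinctions: 1.

1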